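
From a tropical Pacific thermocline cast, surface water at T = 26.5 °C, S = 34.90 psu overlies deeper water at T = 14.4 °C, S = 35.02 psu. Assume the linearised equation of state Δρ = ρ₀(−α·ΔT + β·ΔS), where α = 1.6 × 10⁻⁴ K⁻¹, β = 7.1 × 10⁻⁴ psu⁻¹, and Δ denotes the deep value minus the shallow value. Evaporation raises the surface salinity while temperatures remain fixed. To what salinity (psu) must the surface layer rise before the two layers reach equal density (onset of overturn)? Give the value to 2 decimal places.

Neutral buoyancy requires −α(T_deep − T_surf) + β(S_deep − S_surf′) = 0.
S_surf′ = S_deep − (α/β)·ΔT = 35.02 − (1.6 × 10⁻⁴/7.1 × 10⁻⁴)·(-12.1) = 37.7468 psu.
Increase required: 37.7468 − 34.90 = 2.8468 psu.

37.75 psu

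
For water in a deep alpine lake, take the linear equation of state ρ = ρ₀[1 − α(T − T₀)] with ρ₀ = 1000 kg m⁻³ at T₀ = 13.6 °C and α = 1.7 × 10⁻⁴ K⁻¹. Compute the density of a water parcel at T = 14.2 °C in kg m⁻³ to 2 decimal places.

999.90 kg m⁻³

T − T₀ = +0.6 K.
Bracket = 1 − α·(+0.6) = 1 + (-1.02 × 10⁻⁴) = 0.9998980.
ρ = 1000 × 0.9998980 = 999.90 kg m⁻³.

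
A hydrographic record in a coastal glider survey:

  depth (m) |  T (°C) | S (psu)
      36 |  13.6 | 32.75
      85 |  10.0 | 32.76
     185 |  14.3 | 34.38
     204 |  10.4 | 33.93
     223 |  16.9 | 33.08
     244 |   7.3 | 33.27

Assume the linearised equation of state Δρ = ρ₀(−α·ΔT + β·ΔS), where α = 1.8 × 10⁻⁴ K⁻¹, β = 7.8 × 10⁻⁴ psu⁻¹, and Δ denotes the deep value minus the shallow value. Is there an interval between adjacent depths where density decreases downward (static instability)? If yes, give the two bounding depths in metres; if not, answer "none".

204–223 m

Evaluate Δρ/ρ₀ = −αΔT + βΔS across each adjacent pair:
  36–85 m: −αΔT+βΔS = −(1.8 × 10⁻⁴)(-3.6)+(7.8 × 10⁻⁴)(+0.01) = 6.6 × 10⁻⁴ → stable
  85–185 m: −αΔT+βΔS = −(1.8 × 10⁻⁴)(+4.3)+(7.8 × 10⁻⁴)(+1.62) = 4.9 × 10⁻⁴ → stable
  185–204 m: −αΔT+βΔS = −(1.8 × 10⁻⁴)(-3.9)+(7.8 × 10⁻⁴)(-0.45) = 3.5 × 10⁻⁴ → stable
  204–223 m: −αΔT+βΔS = −(1.8 × 10⁻⁴)(+6.5)+(7.8 × 10⁻⁴)(-0.85) = -1.8 × 10⁻³ → UNSTABLE
  223–244 m: −αΔT+βΔS = −(1.8 × 10⁻⁴)(-9.6)+(7.8 × 10⁻⁴)(+0.19) = 1.9 × 10⁻³ → stable
The 204–223 m interval has Δρ < 0: lighter water underlies denser water.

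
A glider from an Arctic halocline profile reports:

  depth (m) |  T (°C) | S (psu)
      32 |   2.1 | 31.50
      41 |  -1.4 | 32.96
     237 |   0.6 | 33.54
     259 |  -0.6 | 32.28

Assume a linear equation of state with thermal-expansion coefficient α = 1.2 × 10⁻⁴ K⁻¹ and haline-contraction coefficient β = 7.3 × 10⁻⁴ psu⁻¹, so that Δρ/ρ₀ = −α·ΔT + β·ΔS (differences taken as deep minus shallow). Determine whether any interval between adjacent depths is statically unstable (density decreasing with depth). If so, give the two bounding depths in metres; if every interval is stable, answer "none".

237–259 m

Evaluate Δρ/ρ₀ = −αΔT + βΔS across each adjacent pair:
  32–41 m: −αΔT+βΔS = −(1.2 × 10⁻⁴)(-3.5)+(7.3 × 10⁻⁴)(+1.46) = 1.5 × 10⁻³ → stable
  41–237 m: −αΔT+βΔS = −(1.2 × 10⁻⁴)(+2.0)+(7.3 × 10⁻⁴)(+0.58) = 1.8 × 10⁻⁴ → stable
  237–259 m: −αΔT+βΔS = −(1.2 × 10⁻⁴)(-1.2)+(7.3 × 10⁻⁴)(-1.26) = -7.8 × 10⁻⁴ → UNSTABLE
The 237–259 m interval has Δρ < 0: lighter water underlies denser water.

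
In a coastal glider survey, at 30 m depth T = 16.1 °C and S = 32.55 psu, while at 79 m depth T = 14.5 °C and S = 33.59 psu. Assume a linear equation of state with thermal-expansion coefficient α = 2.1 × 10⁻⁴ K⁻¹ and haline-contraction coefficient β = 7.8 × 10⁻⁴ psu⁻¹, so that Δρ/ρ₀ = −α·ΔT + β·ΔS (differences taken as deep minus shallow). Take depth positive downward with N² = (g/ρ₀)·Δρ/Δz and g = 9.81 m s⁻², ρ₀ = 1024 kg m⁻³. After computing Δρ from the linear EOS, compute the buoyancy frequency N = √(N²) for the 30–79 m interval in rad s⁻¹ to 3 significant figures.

ΔT = -1.6 K, ΔS = +1.04 psu (deep − shallow).
Δρ/ρ₀ = −αΔT + βΔS = 3.36 × 10⁻⁴ + 8.112 × 10⁻⁴ = 1.1472 × 10⁻³, so Δρ ≈ 1.175 kg m⁻³.
N² = (g/ρ₀)·Δρ/Δz = g·(Δρ/ρ₀)/Δz = 9.81 × 1.1472 × 10⁻³ / 49 = 2.2967 × 10⁻⁴ s⁻².
N = √(2.2967 × 10⁻⁴) = 0.015155 rad s⁻¹ ≈ 0.0152 rad s⁻¹.

0.0152 rad s⁻¹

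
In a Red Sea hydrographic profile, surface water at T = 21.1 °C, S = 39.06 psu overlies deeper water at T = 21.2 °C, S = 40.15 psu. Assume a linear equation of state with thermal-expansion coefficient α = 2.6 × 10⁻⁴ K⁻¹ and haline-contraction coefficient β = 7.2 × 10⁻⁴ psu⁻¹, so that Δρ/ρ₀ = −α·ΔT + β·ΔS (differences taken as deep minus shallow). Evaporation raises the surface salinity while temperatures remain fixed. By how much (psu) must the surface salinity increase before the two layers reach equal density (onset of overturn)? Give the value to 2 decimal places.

1.05 psu

Neutral buoyancy requires −α(T_deep − T_surf) + β(S_deep − S_surf′) = 0.
S_surf′ = S_deep − (α/β)·ΔT = 40.15 − (2.6 × 10⁻⁴/7.2 × 10⁻⁴)·(+0.1) = 40.1139 psu.
Increase required: 40.1139 − 39.06 = 1.0539 psu.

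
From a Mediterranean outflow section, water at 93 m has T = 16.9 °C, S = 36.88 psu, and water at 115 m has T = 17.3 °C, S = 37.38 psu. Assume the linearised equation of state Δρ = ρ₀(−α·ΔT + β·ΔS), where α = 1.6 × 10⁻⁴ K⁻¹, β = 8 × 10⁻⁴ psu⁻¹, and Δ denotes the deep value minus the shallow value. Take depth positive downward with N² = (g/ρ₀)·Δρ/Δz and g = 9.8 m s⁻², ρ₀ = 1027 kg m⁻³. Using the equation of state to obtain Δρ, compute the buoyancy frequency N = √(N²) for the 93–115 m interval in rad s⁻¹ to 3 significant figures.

ΔT = +0.4 K, ΔS = +0.50 psu (deep − shallow).
Δρ/ρ₀ = −αΔT + βΔS = -6.40 × 10⁻⁵ + 4.00 × 10⁻⁴ = 3.36 × 10⁻⁴, so Δρ ≈ 0.3451 kg m⁻³.
N² = (g/ρ₀)·Δρ/Δz = g·(Δρ/ρ₀)/Δz = 9.8 × 3.36 × 10⁻⁴ / 22 = 1.4967 × 10⁻⁴ s⁻².
N = √(1.4967 × 10⁻⁴) = 0.012234 rad s⁻¹ ≈ 0.0122 rad s⁻¹.

0.0122 rad s⁻¹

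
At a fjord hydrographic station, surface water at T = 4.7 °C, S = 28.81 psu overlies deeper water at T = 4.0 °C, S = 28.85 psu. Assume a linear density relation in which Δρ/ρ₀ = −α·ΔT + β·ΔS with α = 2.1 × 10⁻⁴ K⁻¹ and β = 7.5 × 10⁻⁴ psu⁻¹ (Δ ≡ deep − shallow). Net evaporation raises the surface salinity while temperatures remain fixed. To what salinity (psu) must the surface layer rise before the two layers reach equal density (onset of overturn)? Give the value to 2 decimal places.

29.05 psu

Neutral buoyancy requires −α(T_deep − T_surf) + β(S_deep − S_surf′) = 0.
S_surf′ = S_deep − (α/β)·ΔT = 28.85 − (2.1 × 10⁻⁴/7.5 × 10⁻⁴)·(-0.7) = 29.0460 psu.
Increase required: 29.0460 − 28.81 = 0.2360 psu.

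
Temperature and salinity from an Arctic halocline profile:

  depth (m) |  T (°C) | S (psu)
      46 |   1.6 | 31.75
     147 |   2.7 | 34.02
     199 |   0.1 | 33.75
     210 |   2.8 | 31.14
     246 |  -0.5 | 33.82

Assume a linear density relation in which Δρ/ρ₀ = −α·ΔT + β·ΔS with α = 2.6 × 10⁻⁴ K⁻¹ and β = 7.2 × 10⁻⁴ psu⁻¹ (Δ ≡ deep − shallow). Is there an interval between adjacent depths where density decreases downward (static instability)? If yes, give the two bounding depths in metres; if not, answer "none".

Evaluate Δρ/ρ₀ = −αΔT + βΔS across each adjacent pair:
  46–147 m: −αΔT+βΔS = −(2.6 × 10⁻⁴)(+1.1)+(7.2 × 10⁻⁴)(+2.27) = 1.3 × 10⁻³ → stable
  147–199 m: −αΔT+βΔS = −(2.6 × 10⁻⁴)(-2.6)+(7.2 × 10⁻⁴)(-0.27) = 4.8 × 10⁻⁴ → stable
  199–210 m: −αΔT+βΔS = −(2.6 × 10⁻⁴)(+2.7)+(7.2 × 10⁻⁴)(-2.61) = -2.6 × 10⁻³ → UNSTABLE
  210–246 m: −αΔT+βΔS = −(2.6 × 10⁻⁴)(-3.3)+(7.2 × 10⁻⁴)(+2.68) = 2.8 × 10⁻³ → stable
The 199–210 m interval has Δρ < 0: lighter water underlies denser water.

199–210 m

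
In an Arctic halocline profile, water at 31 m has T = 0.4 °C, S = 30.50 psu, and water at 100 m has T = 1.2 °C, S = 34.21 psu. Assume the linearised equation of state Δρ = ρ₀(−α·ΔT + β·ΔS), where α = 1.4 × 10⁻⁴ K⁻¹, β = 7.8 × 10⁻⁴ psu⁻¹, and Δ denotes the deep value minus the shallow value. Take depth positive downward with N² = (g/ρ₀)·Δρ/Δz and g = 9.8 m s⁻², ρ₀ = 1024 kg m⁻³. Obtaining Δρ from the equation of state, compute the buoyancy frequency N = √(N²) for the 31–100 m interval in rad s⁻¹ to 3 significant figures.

0.0199 rad s⁻¹

ΔT = +0.8 K, ΔS = +3.71 psu (deep − shallow).
Δρ/ρ₀ = −αΔT + βΔS = -1.12 × 10⁻⁴ + 2.8938 × 10⁻³ = 2.7818 × 10⁻³, so Δρ ≈ 2.849 kg m⁻³.
N² = (g/ρ₀)·Δρ/Δz = g·(Δρ/ρ₀)/Δz = 9.8 × 2.7818 × 10⁻³ / 69 = 3.9510 × 10⁻⁴ s⁻².
N = √(3.9510 × 10⁻⁴) = 0.019877 rad s⁻¹ ≈ 0.0199 rad s⁻¹.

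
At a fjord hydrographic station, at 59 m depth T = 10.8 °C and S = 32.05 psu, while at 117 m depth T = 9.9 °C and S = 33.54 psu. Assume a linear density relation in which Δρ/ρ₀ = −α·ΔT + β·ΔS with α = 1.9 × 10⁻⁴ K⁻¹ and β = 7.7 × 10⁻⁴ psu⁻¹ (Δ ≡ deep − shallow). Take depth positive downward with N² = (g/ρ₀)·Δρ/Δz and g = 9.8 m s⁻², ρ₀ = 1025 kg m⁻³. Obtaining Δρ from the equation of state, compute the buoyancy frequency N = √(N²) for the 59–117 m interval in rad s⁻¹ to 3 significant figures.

0.0149 rad s⁻¹

ΔT = -0.9 K, ΔS = +1.49 psu (deep − shallow).
Δρ/ρ₀ = −αΔT + βΔS = 1.71 × 10⁻⁴ + 1.1473 × 10⁻³ = 1.3183 × 10⁻³, so Δρ ≈ 1.351 kg m⁻³.
N² = (g/ρ₀)·Δρ/Δz = g·(Δρ/ρ₀)/Δz = 9.8 × 1.3183 × 10⁻³ / 58 = 2.2275 × 10⁻⁴ s⁻².
N = √(2.2275 × 10⁻⁴) = 0.014925 rad s⁻¹ ≈ 0.0149 rad s⁻¹.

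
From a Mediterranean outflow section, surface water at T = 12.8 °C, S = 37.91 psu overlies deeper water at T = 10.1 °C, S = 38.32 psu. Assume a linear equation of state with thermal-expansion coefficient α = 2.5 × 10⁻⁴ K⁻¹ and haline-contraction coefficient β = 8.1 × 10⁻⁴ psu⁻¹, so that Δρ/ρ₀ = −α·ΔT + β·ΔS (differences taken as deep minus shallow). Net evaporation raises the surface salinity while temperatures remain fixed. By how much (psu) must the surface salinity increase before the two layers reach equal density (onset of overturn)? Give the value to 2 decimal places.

Neutral buoyancy requires −α(T_deep − T_surf) + β(S_deep − S_surf′) = 0.
S_surf′ = S_deep − (α/β)·ΔT = 38.32 − (2.5 × 10⁻⁴/8.1 × 10⁻⁴)·(-2.7) = 39.1533 psu.
Increase required: 39.1533 − 37.91 = 1.2433 psu.

1.24 psu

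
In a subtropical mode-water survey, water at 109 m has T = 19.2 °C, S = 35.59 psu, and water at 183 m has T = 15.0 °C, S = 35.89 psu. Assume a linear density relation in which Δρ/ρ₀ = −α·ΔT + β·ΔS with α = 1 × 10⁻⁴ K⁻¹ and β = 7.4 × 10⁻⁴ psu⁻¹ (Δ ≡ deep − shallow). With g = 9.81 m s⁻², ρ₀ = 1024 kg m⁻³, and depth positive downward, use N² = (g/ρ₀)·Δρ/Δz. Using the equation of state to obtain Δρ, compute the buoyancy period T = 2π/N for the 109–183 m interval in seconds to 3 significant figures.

681 s

ΔT = -4.2 K, ΔS = +0.30 psu (deep − shallow).
Δρ/ρ₀ = −αΔT + βΔS = 4.20 × 10⁻⁴ + 2.22 × 10⁻⁴ = 6.42 × 10⁻⁴, so Δρ ≈ 0.6574 kg m⁻³.
N² = (g/ρ₀)·Δρ/Δz = g·(Δρ/ρ₀)/Δz = 9.81 × 6.42 × 10⁻⁴ / 74 = 8.5108 × 10⁻⁵ s⁻².
N = √(8.5108 × 10⁻⁵) = 9.2254 × 10⁻³ rad s⁻¹ → T = 2π/N = 681.07 s ≈ 681 s.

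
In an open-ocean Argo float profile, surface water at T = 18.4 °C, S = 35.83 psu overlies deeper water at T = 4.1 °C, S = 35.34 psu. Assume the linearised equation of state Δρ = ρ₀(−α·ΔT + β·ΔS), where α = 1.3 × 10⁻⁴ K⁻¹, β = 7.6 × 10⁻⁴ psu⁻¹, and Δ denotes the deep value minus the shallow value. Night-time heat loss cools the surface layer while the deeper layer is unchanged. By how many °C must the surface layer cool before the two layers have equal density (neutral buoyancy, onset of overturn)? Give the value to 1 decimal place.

11.4 °C

Neutral buoyancy requires Δρ = 0, i.e. −α(T_deep − T_surf′) + β(S_deep − S_surf) = 0.
T_surf′ = T_deep − (β/α)·ΔS = 4.1 − (7.6 × 10⁻⁴/1.3 × 10⁻⁴)·(-0.49) = 6.965 °C.
Cooling required: 18.4 − (6.965) = 11.435 °C.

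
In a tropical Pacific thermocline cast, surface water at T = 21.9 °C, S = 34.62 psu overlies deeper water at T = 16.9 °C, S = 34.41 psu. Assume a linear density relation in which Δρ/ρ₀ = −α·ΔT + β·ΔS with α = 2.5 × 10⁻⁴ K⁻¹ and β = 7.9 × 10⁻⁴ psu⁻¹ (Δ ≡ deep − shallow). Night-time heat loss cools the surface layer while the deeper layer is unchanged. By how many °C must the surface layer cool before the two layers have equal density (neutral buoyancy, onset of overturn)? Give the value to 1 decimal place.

4.3 °C

Neutral buoyancy requires Δρ = 0, i.e. −α(T_deep − T_surf′) + β(S_deep − S_surf) = 0.
T_surf′ = T_deep − (β/α)·ΔS = 16.9 − (7.9 × 10⁻⁴/2.5 × 10⁻⁴)·(-0.21) = 17.564 °C.
Cooling required: 21.9 − (17.564) = 4.336 °C.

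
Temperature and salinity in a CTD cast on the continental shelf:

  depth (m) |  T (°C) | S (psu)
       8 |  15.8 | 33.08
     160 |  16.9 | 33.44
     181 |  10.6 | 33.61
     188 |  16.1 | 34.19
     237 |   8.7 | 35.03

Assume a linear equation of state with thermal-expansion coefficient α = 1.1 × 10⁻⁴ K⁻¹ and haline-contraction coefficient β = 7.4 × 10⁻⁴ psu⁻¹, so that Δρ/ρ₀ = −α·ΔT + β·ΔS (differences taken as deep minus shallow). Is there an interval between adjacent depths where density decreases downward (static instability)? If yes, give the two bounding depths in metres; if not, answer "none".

181–188 m

Evaluate Δρ/ρ₀ = −αΔT + βΔS across each adjacent pair:
  8–160 m: −αΔT+βΔS = −(1.1 × 10⁻⁴)(+1.1)+(7.4 × 10⁻⁴)(+0.36) = 1.5 × 10⁻⁴ → stable
  160–181 m: −αΔT+βΔS = −(1.1 × 10⁻⁴)(-6.3)+(7.4 × 10⁻⁴)(+0.17) = 8.2 × 10⁻⁴ → stable
  181–188 m: −αΔT+βΔS = −(1.1 × 10⁻⁴)(+5.5)+(7.4 × 10⁻⁴)(+0.58) = -1.8 × 10⁻⁴ → UNSTABLE
  188–237 m: −αΔT+βΔS = −(1.1 × 10⁻⁴)(-7.4)+(7.4 × 10⁻⁴)(+0.84) = 1.4 × 10⁻³ → stable
The 181–188 m interval has Δρ < 0: lighter water underlies denser water.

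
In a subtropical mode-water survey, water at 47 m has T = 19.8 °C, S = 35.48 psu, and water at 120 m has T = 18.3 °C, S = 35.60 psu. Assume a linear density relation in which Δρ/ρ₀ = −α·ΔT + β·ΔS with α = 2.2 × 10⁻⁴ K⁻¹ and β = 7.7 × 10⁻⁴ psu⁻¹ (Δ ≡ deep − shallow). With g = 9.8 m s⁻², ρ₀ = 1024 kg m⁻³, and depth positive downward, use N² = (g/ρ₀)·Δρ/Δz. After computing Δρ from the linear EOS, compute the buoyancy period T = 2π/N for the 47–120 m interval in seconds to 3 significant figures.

834 s

ΔT = -1.5 K, ΔS = +0.12 psu (deep − shallow).
Δρ/ρ₀ = −αΔT + βΔS = 3.30 × 10⁻⁴ + 9.24 × 10⁻⁵ = 4.224 × 10⁻⁴, so Δρ ≈ 0.4325 kg m⁻³.
N² = (g/ρ₀)·Δρ/Δz = g·(Δρ/ρ₀)/Δz = 9.8 × 4.224 × 10⁻⁴ / 73 = 5.6706 × 10⁻⁵ s⁻².
N = √(5.6706 × 10⁻⁵) = 7.5303 × 10⁻³ rad s⁻¹ → T = 2π/N = 834.39 s ≈ 834 s.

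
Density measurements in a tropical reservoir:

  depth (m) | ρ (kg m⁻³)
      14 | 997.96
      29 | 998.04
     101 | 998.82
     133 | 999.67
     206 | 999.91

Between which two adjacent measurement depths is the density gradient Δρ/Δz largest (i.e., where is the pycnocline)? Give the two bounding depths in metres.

Compute the density gradient over each adjacent pair:
  14–29 m: Δρ/Δz = 0.08/15 = 5.3 × 10⁻³ kg m⁻⁴
  29–101 m: Δρ/Δz = 0.78/72 = 0.011 kg m⁻⁴
  101–133 m: Δρ/Δz = 0.85/32 = 0.027 kg m⁻⁴
  133–206 m: Δρ/Δz = 0.24/73 = 3.3 × 10⁻³ kg m⁻⁴
The largest gradient is in the 101–133 m interval — the pycnocline.

101–133 m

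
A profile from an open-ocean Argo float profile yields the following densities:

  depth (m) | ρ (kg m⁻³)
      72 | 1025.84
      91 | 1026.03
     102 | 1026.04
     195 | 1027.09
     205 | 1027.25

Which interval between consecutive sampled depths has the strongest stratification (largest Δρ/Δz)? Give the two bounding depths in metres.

Compute the density gradient over each adjacent pair:
  72–91 m: Δρ/Δz = 0.19/19 = 0.010 kg m⁻⁴
  91–102 m: Δρ/Δz = 0.01/11 = 9.1 × 10⁻⁴ kg m⁻⁴
  102–195 m: Δρ/Δz = 1.05/93 = 0.011 kg m⁻⁴
  195–205 m: Δρ/Δz = 0.16/10 = 0.016 kg m⁻⁴
The largest gradient is in the 195–205 m interval — the pycnocline.

195–205 m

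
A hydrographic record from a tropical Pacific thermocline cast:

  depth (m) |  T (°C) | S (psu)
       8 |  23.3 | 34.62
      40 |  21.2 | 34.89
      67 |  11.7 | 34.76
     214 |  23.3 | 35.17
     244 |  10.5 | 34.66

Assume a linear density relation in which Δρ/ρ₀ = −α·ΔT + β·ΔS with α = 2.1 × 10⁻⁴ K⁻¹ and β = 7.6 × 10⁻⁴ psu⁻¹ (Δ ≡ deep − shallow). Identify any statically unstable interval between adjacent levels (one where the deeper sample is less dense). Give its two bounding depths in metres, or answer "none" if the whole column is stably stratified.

Evaluate Δρ/ρ₀ = −αΔT + βΔS across each adjacent pair:
  8–40 m: −αΔT+βΔS = −(2.1 × 10⁻⁴)(-2.1)+(7.6 × 10⁻⁴)(+0.27) = 6.5 × 10⁻⁴ → stable
  40–67 m: −αΔT+βΔS = −(2.1 × 10⁻⁴)(-9.5)+(7.6 × 10⁻⁴)(-0.13) = 1.9 × 10⁻³ → stable
  67–214 m: −αΔT+βΔS = −(2.1 × 10⁻⁴)(+11.6)+(7.6 × 10⁻⁴)(+0.41) = -2.1 × 10⁻³ → UNSTABLE
  214–244 m: −αΔT+βΔS = −(2.1 × 10⁻⁴)(-12.8)+(7.6 × 10⁻⁴)(-0.51) = 2.3 × 10⁻³ → stable
The 67–214 m interval has Δρ < 0: lighter water underlies denser water.

67–214 m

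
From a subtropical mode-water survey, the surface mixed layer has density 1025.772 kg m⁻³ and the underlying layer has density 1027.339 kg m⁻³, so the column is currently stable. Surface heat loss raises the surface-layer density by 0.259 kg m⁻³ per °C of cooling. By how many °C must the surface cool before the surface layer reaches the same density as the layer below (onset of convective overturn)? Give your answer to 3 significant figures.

Density deficit of the surface layer: 1027.339 − 1025.772 = 1.567 kg m⁻³.
Required change = 1.567 / 0.259 = 6.05 °C.

6.05 °C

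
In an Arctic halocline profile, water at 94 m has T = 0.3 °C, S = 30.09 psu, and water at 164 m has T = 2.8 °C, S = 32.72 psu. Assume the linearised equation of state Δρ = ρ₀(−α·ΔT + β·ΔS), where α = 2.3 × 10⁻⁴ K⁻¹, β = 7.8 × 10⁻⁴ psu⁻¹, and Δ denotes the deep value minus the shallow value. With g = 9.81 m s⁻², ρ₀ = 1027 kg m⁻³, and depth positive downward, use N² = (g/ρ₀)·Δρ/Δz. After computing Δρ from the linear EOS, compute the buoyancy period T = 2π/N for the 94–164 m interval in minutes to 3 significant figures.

7.28 min

ΔT = +2.5 K, ΔS = +2.63 psu (deep − shallow).
Δρ/ρ₀ = −αΔT + βΔS = -5.75 × 10⁻⁴ + 2.0514 × 10⁻³ = 1.4764 × 10⁻³, so Δρ ≈ 1.516 kg m⁻³.
N² = (g/ρ₀)·Δρ/Δz = g·(Δρ/ρ₀)/Δz = 9.81 × 1.4764 × 10⁻³ / 70 = 2.0691 × 10⁻⁴ s⁻².
N = √(2.0691 × 10⁻⁴) = 0.014384 rad s⁻¹ → T = 2π/N = 436.82 s = 7.2803 min ≈ 7.28 min.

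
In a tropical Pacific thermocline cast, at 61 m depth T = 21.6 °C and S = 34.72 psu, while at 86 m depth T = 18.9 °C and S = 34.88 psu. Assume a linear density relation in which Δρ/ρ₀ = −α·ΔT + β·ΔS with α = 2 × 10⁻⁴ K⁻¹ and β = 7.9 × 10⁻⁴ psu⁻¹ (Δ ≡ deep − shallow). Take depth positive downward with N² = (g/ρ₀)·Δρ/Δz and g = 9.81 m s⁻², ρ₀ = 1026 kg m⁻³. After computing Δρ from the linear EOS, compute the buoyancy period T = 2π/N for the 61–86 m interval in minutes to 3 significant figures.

6.48 min

ΔT = -2.7 K, ΔS = +0.16 psu (deep − shallow).
Δρ/ρ₀ = −αΔT + βΔS = 5.40 × 10⁻⁴ + 1.264 × 10⁻⁴ = 6.664 × 10⁻⁴, so Δρ ≈ 0.6837 kg m⁻³.
N² = (g/ρ₀)·Δρ/Δz = g·(Δρ/ρ₀)/Δz = 9.81 × 6.664 × 10⁻⁴ / 25 = 2.6150 × 10⁻⁴ s⁻².
N = √(2.6150 × 10⁻⁴) = 0.016171 rad s⁻¹ → T = 2π/N = 388.55 s = 6.4758 min ≈ 6.48 min.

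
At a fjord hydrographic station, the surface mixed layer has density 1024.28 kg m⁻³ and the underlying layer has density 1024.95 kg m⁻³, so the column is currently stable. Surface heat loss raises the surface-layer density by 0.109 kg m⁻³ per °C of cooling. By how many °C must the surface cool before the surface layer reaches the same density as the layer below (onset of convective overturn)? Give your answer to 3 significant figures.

Density deficit of the surface layer: 1024.95 − 1024.28 = 0.67 kg m⁻³.
Required change = 0.67 / 0.109 = 6.15 °C.

6.15 °C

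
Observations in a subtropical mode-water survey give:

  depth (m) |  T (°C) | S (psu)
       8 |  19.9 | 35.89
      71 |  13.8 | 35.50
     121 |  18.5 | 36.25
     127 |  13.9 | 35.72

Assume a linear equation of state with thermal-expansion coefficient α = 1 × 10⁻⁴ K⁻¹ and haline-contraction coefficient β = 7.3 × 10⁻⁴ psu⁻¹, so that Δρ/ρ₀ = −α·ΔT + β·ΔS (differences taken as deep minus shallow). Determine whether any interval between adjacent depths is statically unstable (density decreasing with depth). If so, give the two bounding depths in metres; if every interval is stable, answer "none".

Evaluate Δρ/ρ₀ = −αΔT + βΔS across each adjacent pair:
  8–71 m: −αΔT+βΔS = −(1 × 10⁻⁴)(-6.1)+(7.3 × 10⁻⁴)(-0.39) = 3.3 × 10⁻⁴ → stable
  71–121 m: −αΔT+βΔS = −(1 × 10⁻⁴)(+4.7)+(7.3 × 10⁻⁴)(+0.75) = 7.7 × 10⁻⁵ → stable
  121–127 m: −αΔT+βΔS = −(1 × 10⁻⁴)(-4.6)+(7.3 × 10⁻⁴)(-0.53) = 7.3 × 10⁻⁵ → stable
Every interval has Δρ > 0: the column is stably stratified throughout.

none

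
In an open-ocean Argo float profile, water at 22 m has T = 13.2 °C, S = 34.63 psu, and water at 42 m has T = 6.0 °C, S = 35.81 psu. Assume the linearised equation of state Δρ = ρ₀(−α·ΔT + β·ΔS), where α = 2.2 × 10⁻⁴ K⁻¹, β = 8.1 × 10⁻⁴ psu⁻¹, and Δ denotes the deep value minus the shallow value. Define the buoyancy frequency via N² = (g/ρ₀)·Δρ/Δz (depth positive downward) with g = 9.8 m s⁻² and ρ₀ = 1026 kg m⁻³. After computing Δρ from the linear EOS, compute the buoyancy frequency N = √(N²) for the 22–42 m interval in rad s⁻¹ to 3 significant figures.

0.0353 rad s⁻¹

ΔT = -7.2 K, ΔS = +1.18 psu (deep − shallow).
Δρ/ρ₀ = −αΔT + βΔS = 1.584 × 10⁻³ + 9.558 × 10⁻⁴ = 2.5398 × 10⁻³, so Δρ ≈ 2.606 kg m⁻³.
N² = (g/ρ₀)·Δρ/Δz = g·(Δρ/ρ₀)/Δz = 9.8 × 2.5398 × 10⁻³ / 20 = 1.2445 × 10⁻³ s⁻².
N = √(1.2445 × 10⁻³) = 0.035277 rad s⁻¹ ≈ 0.0353 rad s⁻¹.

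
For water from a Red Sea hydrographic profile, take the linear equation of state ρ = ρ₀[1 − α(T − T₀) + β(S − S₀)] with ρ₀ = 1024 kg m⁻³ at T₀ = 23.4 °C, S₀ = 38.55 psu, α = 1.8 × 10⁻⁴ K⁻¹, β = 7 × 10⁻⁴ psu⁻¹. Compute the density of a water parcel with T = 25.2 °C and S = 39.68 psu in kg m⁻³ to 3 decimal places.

T − T₀ = +1.8 K, S − S₀ = +1.13 psu.
Bracket = 1 − α·(+1.8) + β·(+1.13) = 1 + (4.67 × 10⁻⁴) = 1.0004670.
ρ = 1024 × 1.0004670 = 1024.478 kg m⁻³.

1024.478 kg m⁻³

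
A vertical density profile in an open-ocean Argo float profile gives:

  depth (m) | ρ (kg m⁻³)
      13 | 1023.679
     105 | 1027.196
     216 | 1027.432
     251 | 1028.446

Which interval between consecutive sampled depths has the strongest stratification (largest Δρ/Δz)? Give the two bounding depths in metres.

Compute the density gradient over each adjacent pair:
  13–105 m: Δρ/Δz = 3.517/92 = 0.038 kg m⁻⁴
  105–216 m: Δρ/Δz = 0.236/111 = 2.1 × 10⁻³ kg m⁻⁴
  216–251 m: Δρ/Δz = 1.014/35 = 0.029 kg m⁻⁴
The largest gradient is in the 13–105 m interval — the pycnocline.

13–105 m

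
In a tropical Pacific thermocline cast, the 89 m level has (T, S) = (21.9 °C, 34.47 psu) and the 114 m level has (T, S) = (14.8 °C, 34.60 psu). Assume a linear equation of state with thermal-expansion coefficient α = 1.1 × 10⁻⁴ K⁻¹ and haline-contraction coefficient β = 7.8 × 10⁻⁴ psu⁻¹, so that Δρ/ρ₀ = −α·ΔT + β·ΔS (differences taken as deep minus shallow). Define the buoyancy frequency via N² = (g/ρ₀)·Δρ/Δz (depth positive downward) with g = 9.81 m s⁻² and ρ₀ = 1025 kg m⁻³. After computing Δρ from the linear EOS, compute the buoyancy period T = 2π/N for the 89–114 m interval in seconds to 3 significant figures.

ΔT = -7.1 K, ΔS = +0.13 psu (deep − shallow).
Δρ/ρ₀ = −αΔT + βΔS = 7.81 × 10⁻⁴ + 1.014 × 10⁻⁴ = 8.824 × 10⁻⁴, so Δρ ≈ 0.9045 kg m⁻³.
N² = (g/ρ₀)·Δρ/Δz = g·(Δρ/ρ₀)/Δz = 9.81 × 8.824 × 10⁻⁴ / 25 = 3.4625 × 10⁻⁴ s⁻².
N = √(3.4625 × 10⁻⁴) = 0.018608 rad s⁻¹ → T = 2π/N = 337.66 s ≈ 338 s.

338 s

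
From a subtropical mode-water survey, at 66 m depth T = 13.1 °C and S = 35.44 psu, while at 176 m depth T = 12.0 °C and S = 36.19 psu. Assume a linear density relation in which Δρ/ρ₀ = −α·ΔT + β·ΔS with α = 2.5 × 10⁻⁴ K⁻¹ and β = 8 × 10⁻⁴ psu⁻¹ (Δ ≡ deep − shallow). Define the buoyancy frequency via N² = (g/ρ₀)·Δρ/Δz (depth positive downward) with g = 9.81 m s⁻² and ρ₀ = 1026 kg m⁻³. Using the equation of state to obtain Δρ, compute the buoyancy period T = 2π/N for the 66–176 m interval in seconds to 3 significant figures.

711 s

ΔT = -1.1 K, ΔS = +0.75 psu (deep − shallow).
Δρ/ρ₀ = −αΔT + βΔS = 2.75 × 10⁻⁴ + 6.00 × 10⁻⁴ = 8.75 × 10⁻⁴, so Δρ ≈ 0.8978 kg m⁻³.
N² = (g/ρ₀)·Δρ/Δz = g·(Δρ/ρ₀)/Δz = 9.81 × 8.75 × 10⁻⁴ / 110 = 7.8034 × 10⁻⁵ s⁻².
N = √(7.8034 × 10⁻⁵) = 8.8337 × 10⁻³ rad s⁻¹ → T = 2π/N = 711.27 s ≈ 711 s.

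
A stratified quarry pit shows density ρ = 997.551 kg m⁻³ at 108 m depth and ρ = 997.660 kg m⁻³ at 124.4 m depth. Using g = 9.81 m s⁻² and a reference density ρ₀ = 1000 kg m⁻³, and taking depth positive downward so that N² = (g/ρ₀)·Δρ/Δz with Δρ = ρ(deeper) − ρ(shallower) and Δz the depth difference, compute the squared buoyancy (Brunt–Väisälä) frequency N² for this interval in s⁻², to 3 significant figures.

Δρ = 997.660 − 997.551 = 0.109 kg m⁻³ over Δz = 124.4 − 108 = 16.4 m.
N² = (9.81/1000) × (0.109/16.4) = 6.5201 × 10⁻⁵ s⁻² ≈ 6.52 × 10⁻⁵ s⁻².

6.52 × 10⁻⁵ s⁻²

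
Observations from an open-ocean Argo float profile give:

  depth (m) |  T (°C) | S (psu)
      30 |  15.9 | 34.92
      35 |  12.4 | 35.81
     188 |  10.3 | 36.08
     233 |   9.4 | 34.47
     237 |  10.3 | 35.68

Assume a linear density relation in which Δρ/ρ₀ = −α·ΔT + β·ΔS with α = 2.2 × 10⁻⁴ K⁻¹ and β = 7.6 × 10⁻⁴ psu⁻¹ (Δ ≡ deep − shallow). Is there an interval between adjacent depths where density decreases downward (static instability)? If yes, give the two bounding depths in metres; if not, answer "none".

188–233 m

Evaluate Δρ/ρ₀ = −αΔT + βΔS across each adjacent pair:
  30–35 m: −αΔT+βΔS = −(2.2 × 10⁻⁴)(-3.5)+(7.6 × 10⁻⁴)(+0.89) = 1.4 × 10⁻³ → stable
  35–188 m: −αΔT+βΔS = −(2.2 × 10⁻⁴)(-2.1)+(7.6 × 10⁻⁴)(+0.27) = 6.7 × 10⁻⁴ → stable
  188–233 m: −αΔT+βΔS = −(2.2 × 10⁻⁴)(-0.9)+(7.6 × 10⁻⁴)(-1.61) = -1.0 × 10⁻³ → UNSTABLE
  233–237 m: −αΔT+βΔS = −(2.2 × 10⁻⁴)(+0.9)+(7.6 × 10⁻⁴)(+1.21) = 7.2 × 10⁻⁴ → stable
The 188–233 m interval has Δρ < 0: lighter water underlies denser water.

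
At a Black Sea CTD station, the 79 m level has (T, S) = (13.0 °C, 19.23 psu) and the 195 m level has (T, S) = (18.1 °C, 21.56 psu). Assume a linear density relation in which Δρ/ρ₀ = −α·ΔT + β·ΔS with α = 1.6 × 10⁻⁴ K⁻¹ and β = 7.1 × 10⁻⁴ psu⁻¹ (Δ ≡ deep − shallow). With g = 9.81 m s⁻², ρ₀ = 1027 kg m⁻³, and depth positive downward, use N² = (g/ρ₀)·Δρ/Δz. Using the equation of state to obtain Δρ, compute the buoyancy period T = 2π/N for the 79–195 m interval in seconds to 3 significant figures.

ΔT = +5.1 K, ΔS = +2.33 psu (deep − shallow).
Δρ/ρ₀ = −αΔT + βΔS = -8.16 × 10⁻⁴ + 1.6543 × 10⁻³ = 8.383 × 10⁻⁴, so Δρ ≈ 0.8609 kg m⁻³.
N² = (g/ρ₀)·Δρ/Δz = g·(Δρ/ρ₀)/Δz = 9.81 × 8.383 × 10⁻⁴ / 116 = 7.0894 × 10⁻⁵ s⁻².
N = √(7.0894 × 10⁻⁵) = 8.4199 × 10⁻³ rad s⁻¹ → T = 2π/N = 746.23 s ≈ 746 s.

746 s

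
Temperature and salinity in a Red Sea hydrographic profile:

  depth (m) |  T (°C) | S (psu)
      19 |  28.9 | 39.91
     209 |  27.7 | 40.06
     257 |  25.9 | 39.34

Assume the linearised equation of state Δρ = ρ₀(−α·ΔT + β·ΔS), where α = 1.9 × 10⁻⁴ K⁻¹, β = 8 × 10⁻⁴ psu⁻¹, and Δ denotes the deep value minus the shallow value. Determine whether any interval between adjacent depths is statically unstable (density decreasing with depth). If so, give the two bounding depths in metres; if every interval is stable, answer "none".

209–257 m

Evaluate Δρ/ρ₀ = −αΔT + βΔS across each adjacent pair:
  19–209 m: −αΔT+βΔS = −(1.9 × 10⁻⁴)(-1.2)+(8 × 10⁻⁴)(+0.15) = 3.5 × 10⁻⁴ → stable
  209–257 m: −αΔT+βΔS = −(1.9 × 10⁻⁴)(-1.8)+(8 × 10⁻⁴)(-0.72) = -2.3 × 10⁻⁴ → UNSTABLE
The 209–257 m interval has Δρ < 0: lighter water underlies denser water.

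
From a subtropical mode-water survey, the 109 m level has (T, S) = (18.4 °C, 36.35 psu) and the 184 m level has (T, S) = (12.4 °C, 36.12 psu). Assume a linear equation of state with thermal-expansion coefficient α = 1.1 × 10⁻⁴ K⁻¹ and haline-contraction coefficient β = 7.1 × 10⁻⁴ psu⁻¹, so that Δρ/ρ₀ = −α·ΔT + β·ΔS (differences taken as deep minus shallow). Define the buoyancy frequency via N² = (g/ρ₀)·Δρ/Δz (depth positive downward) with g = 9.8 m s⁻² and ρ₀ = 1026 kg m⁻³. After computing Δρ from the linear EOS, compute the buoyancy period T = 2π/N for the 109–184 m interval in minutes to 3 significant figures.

13.0 min

ΔT = -6.0 K, ΔS = -0.23 psu (deep − shallow).
Δρ/ρ₀ = −αΔT + βΔS = 6.60 × 10⁻⁴ − 1.633 × 10⁻⁴ = 4.967 × 10⁻⁴, so Δρ ≈ 0.5096 kg m⁻³.
N² = (g/ρ₀)·Δρ/Δz = g·(Δρ/ρ₀)/Δz = 9.8 × 4.967 × 10⁻⁴ / 75 = 6.4902 × 10⁻⁵ s⁻².
N = √(6.4902 × 10⁻⁵) = 8.0562 × 10⁻³ rad s⁻¹ → T = 2π/N = 779.92 s = 12.999 min ≈ 13.0 min.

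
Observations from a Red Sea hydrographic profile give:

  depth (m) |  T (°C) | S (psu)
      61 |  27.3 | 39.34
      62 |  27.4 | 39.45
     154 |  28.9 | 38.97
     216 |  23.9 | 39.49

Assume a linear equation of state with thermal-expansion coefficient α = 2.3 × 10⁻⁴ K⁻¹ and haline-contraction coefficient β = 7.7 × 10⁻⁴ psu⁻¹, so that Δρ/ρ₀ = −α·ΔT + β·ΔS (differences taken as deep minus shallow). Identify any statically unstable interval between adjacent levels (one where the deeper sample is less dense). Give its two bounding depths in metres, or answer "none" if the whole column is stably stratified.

Evaluate Δρ/ρ₀ = −αΔT + βΔS across each adjacent pair:
  61–62 m: −αΔT+βΔS = −(2.3 × 10⁻⁴)(+0.1)+(7.7 × 10⁻⁴)(+0.11) = 6.2 × 10⁻⁵ → stable
  62–154 m: −αΔT+βΔS = −(2.3 × 10⁻⁴)(+1.5)+(7.7 × 10⁻⁴)(-0.48) = -7.1 × 10⁻⁴ → UNSTABLE
  154–216 m: −αΔT+βΔS = −(2.3 × 10⁻⁴)(-5.0)+(7.7 × 10⁻⁴)(+0.52) = 1.6 × 10⁻³ → stable
The 62–154 m interval has Δρ < 0: lighter water underlies denser water.

62–154 m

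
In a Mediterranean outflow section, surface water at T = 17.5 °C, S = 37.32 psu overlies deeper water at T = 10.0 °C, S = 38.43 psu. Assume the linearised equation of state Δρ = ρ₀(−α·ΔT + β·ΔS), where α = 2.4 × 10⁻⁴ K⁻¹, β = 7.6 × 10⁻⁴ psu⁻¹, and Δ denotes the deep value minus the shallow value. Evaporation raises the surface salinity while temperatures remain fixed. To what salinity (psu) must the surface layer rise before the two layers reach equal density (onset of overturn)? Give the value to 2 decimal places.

40.80 psu

Neutral buoyancy requires −α(T_deep − T_surf) + β(S_deep − S_surf′) = 0.
S_surf′ = S_deep − (α/β)·ΔT = 38.43 − (2.4 × 10⁻⁴/7.6 × 10⁻⁴)·(-7.5) = 40.7984 psu.
Increase required: 40.7984 − 37.32 = 3.4784 psu.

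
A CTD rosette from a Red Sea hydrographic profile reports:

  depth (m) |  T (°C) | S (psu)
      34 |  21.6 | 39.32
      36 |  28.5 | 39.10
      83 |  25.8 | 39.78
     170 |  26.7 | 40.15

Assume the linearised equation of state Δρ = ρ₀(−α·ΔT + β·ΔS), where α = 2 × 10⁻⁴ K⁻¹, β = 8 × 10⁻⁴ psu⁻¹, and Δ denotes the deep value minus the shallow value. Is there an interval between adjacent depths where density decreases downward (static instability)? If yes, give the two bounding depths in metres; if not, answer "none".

Evaluate Δρ/ρ₀ = −αΔT + βΔS across each adjacent pair:
  34–36 m: −αΔT+βΔS = −(2 × 10⁻⁴)(+6.9)+(8 × 10⁻⁴)(-0.22) = -1.6 × 10⁻³ → UNSTABLE
  36–83 m: −αΔT+βΔS = −(2 × 10⁻⁴)(-2.7)+(8 × 10⁻⁴)(+0.68) = 1.1 × 10⁻³ → stable
  83–170 m: −αΔT+βΔS = −(2 × 10⁻⁴)(+0.9)+(8 × 10⁻⁴)(+0.37) = 1.2 × 10⁻⁴ → stable
The 34–36 m interval has Δρ < 0: lighter water underlies denser water.

34–36 m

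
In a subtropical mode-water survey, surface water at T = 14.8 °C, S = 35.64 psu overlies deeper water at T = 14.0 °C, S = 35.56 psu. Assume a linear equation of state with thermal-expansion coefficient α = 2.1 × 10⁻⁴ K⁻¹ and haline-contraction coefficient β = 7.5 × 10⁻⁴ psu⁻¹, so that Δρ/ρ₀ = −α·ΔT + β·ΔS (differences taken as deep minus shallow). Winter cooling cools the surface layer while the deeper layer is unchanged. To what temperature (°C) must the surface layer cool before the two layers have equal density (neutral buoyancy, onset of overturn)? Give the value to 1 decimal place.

Neutral buoyancy requires Δρ = 0, i.e. −α(T_deep − T_surf′) + β(S_deep − S_surf) = 0.
T_surf′ = T_deep − (β/α)·ΔS = 14.0 − (7.5 × 10⁻⁴/2.1 × 10⁻⁴)·(-0.08) = 14.286 °C.
Cooling required: 14.8 − (14.286) = 0.514 °C.

14.3 °C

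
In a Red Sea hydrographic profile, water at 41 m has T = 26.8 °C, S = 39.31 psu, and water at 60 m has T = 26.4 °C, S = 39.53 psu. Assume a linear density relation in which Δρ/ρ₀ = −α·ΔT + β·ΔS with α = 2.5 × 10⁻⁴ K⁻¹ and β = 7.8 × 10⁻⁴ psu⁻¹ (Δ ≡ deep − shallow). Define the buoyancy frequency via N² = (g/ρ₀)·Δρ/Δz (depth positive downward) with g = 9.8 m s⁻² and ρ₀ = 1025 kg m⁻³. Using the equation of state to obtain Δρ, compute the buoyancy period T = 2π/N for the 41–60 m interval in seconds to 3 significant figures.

531 s

ΔT = -0.4 K, ΔS = +0.22 psu (deep − shallow).
Δρ/ρ₀ = −αΔT + βΔS = 1.00 × 10⁻⁴ + 1.716 × 10⁻⁴ = 2.716 × 10⁻⁴, so Δρ ≈ 0.2784 kg m⁻³.
N² = (g/ρ₀)·Δρ/Δz = g·(Δρ/ρ₀)/Δz = 9.8 × 2.716 × 10⁻⁴ / 19 = 1.4009 × 10⁻⁴ s⁻².
N = √(1.4009 × 10⁻⁴) = 0.011836 rad s⁻¹ → T = 2π/N = 530.85 s ≈ 531 s.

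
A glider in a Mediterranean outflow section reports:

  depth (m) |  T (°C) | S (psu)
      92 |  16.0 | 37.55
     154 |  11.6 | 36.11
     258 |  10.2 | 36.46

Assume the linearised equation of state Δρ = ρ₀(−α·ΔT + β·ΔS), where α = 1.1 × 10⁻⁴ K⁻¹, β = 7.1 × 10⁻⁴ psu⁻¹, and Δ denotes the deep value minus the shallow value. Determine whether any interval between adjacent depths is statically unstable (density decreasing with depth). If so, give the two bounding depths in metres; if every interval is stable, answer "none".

92–154 m

Evaluate Δρ/ρ₀ = −αΔT + βΔS across each adjacent pair:
  92–154 m: −αΔT+βΔS = −(1.1 × 10⁻⁴)(-4.4)+(7.1 × 10⁻⁴)(-1.44) = -5.4 × 10⁻⁴ → UNSTABLE
  154–258 m: −αΔT+βΔS = −(1.1 × 10⁻⁴)(-1.4)+(7.1 × 10⁻⁴)(+0.35) = 4.0 × 10⁻⁴ → stable
The 92–154 m interval has Δρ < 0: lighter water underlies denser water.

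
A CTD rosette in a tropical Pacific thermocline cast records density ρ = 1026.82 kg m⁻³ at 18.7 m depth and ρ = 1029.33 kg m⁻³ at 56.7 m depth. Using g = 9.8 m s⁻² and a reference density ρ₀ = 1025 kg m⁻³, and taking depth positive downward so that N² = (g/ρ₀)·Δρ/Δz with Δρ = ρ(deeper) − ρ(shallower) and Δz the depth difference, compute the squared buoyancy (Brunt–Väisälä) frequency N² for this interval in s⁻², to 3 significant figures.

6.32 × 10⁻⁴ s⁻²

Δρ = 1029.33 − 1026.82 = 2.51 kg m⁻³ over Δz = 56.7 − 18.7 = 38 m.
N² = (9.8/1025) × (2.51/38) = 6.3153 × 10⁻⁴ s⁻² ≈ 6.32 × 10⁻⁴ s⁻².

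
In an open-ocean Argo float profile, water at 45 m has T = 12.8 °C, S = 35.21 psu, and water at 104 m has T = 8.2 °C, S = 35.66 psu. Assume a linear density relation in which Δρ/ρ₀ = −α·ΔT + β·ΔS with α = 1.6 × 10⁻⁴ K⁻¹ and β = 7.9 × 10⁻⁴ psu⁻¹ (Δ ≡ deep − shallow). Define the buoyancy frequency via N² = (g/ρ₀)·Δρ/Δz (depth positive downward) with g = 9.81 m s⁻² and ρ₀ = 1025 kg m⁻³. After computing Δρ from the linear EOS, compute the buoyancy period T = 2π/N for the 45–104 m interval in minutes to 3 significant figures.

ΔT = -4.6 K, ΔS = +0.45 psu (deep − shallow).
Δρ/ρ₀ = −αΔT + βΔS = 7.36 × 10⁻⁴ + 3.555 × 10⁻⁴ = 1.0915 × 10⁻³, so Δρ ≈ 1.119 kg m⁻³.
N² = (g/ρ₀)·Δρ/Δz = g·(Δρ/ρ₀)/Δz = 9.81 × 1.0915 × 10⁻³ / 59 = 1.8149 × 10⁻⁴ s⁻².
N = √(1.8149 × 10⁻⁴) = 0.013472 rad s⁻¹ → T = 2π/N = 466.39 s = 7.7732 min ≈ 7.77 min.

7.77 min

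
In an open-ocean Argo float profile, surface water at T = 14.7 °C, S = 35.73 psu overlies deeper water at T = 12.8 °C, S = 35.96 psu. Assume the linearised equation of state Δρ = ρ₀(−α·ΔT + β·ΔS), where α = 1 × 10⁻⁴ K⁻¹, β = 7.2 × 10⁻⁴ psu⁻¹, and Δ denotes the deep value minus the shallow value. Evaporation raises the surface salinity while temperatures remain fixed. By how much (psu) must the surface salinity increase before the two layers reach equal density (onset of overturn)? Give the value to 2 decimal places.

0.49 psu

Neutral buoyancy requires −α(T_deep − T_surf) + β(S_deep − S_surf′) = 0.
S_surf′ = S_deep − (α/β)·ΔT = 35.96 − (1 × 10⁻⁴/7.2 × 10⁻⁴)·(-1.9) = 36.2239 psu.
Increase required: 36.2239 − 35.73 = 0.4939 psu.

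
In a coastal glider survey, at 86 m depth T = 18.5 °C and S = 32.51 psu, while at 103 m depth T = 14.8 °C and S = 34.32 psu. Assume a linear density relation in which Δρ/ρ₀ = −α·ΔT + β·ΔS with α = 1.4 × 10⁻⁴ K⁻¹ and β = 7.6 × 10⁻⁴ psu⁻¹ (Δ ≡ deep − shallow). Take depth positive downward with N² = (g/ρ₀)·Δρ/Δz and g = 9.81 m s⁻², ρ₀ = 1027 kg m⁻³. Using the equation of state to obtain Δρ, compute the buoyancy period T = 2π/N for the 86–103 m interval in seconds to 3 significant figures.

190 s

ΔT = -3.7 K, ΔS = +1.81 psu (deep − shallow).
Δρ/ρ₀ = −αΔT + βΔS = 5.18 × 10⁻⁴ + 1.3756 × 10⁻³ = 1.8936 × 10⁻³, so Δρ ≈ 1.945 kg m⁻³.
N² = (g/ρ₀)·Δρ/Δz = g·(Δρ/ρ₀)/Δz = 9.81 × 1.8936 × 10⁻³ / 17 = 1.0927 × 10⁻³ s⁻².
N = √(1.0927 × 10⁻³) = 0.033056 rad s⁻¹ → T = 2π/N = 190.08 s ≈ 190 s.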